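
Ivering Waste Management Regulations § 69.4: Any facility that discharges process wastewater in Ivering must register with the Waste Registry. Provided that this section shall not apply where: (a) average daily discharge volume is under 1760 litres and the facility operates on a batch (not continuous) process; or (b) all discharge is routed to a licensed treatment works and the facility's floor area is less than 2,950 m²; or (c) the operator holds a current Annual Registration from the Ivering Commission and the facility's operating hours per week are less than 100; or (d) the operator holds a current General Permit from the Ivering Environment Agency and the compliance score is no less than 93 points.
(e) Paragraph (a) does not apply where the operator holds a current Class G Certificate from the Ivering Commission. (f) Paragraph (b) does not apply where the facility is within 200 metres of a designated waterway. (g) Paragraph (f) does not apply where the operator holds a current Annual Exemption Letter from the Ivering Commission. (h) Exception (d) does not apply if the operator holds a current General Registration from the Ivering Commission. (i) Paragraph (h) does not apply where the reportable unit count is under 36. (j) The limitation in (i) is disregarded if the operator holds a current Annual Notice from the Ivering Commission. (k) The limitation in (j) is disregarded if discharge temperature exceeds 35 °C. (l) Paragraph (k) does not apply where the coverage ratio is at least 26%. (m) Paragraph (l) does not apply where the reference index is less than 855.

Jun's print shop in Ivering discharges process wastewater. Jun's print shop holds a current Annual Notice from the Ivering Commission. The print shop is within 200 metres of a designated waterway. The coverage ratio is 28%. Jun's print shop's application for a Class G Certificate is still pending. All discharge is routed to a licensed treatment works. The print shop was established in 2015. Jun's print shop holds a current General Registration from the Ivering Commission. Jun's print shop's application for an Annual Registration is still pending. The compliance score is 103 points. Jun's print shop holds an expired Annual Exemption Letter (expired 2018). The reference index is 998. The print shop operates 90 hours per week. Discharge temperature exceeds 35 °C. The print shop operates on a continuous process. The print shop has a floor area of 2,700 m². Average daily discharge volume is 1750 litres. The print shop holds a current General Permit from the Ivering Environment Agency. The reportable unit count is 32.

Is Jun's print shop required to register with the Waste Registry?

Yes — Jun's print shop must register with the Waste Registry.

Exception (a) fails — the facility operates on a continuous process.
Exception (b) is satisfied on its face — discharge is routed to a licensed treatment works; the facility's floor area is 2,700 m², less than the 2,950 m² limit. However, paragraphs (f)–(g) must be considered: (f) is triggered — the print shop is within 200 m of a designated waterway. (g), which would lift (f), is inapplicable — no current Annual Exemption Letter is held. Exception (b) does not apply.
Exception (c) requires that the operator holds a current Annual Registration from the Ivering Commission; but there is no Annual Registration in force, so (c) is unavailable.
Exception (d): a current General Permit is held; the compliance score is 103 points, meeting the 93 points threshold — every condition holds. Turning to paragraphs (h)–(m): (h) is engaged — a current General Registration is held. (i) is triggered (the reportable unit count is 32, under the 36 limit), but is itself disapplied by (j): (j) operates against (i): a current Annual Notice is held. (k) operates (discharge temperature exceeds 35 °C), but is itself disapplied by (l): (l) operates against (k): the coverage ratio is 28%, meeting the 26% threshold. (m) is inapplicable (the reference index is 998, not less than 855), so (l) stands. (d) is therefore removed.
Every exception is unavailable, so the rule governs.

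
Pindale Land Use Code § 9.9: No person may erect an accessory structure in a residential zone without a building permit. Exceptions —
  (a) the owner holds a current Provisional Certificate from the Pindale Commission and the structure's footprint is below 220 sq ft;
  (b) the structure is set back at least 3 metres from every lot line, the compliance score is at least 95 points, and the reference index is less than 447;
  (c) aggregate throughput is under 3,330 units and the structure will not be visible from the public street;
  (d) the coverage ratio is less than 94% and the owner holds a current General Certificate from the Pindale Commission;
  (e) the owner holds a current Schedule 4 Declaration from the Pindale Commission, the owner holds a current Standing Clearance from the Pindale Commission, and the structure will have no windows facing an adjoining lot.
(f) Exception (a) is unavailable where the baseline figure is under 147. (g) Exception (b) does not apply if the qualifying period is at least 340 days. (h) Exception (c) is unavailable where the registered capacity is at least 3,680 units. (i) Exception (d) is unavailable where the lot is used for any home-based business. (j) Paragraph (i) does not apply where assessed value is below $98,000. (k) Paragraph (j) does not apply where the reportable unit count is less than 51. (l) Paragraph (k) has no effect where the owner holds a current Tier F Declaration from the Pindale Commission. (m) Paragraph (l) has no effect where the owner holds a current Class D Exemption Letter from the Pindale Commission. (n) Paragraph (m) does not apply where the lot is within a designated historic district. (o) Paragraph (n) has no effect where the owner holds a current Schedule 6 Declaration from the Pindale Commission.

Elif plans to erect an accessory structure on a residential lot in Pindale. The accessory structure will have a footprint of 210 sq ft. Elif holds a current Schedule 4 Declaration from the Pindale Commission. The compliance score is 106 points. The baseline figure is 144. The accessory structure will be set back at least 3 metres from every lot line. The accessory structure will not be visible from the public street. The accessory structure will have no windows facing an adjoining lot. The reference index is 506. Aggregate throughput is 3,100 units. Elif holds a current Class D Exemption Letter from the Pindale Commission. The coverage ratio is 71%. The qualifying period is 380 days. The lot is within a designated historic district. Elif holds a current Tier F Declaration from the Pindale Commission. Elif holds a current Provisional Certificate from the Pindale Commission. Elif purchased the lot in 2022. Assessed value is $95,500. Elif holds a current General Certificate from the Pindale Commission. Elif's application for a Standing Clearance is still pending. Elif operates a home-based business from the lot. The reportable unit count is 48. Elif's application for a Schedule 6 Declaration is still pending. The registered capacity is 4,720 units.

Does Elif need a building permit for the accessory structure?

No — exception (d) applies; Elif does not need a building permit.

Exception (a)'s conditions are all satisfied: a current Provisional Certificate is held; the structure's footprint is 210 sq ft, below the 220 sq ft limit. But applying paragraph (f): (f) operates against (a): the baseline figure is 144, under the 147 limit. Exception (a) does not apply.
Exception (b) fails — the reference index is 506, not less than 447.
Exception (c) is satisfied on its face — aggregate throughput is 3,100 units, under the 3,330 units limit; the structure will not be visible from the street. However, paragraph (h) must be considered: (h) operates against (c): the registered capacity is 4,720 units, meeting the 3,680 units threshold. (c) is therefore removed.
Exception (d): the coverage ratio is 71%, less than the 94% limit; a current General Certificate is held — every condition holds. Considering the limiting provisions: (i) operates (a home-based business operates on the lot), but yields to (j): (j) operates against (i): assessed value is $95,500, below the $98,000 limit. (k) is triggered (the reportable unit count is 48, less than the 51 limit), but is set aside by (l): (l) operates against (k): a current Tier F Declaration is held. (m) would limit (l) — a current Class D Exemption Letter is held — but (n) sets (m) aside: (n) operates against (m): the lot is in a historic district. (o) does not operate here (no current Schedule 6 Declaration is held), so (n) stands. Exception (d) stands.
Exception (e) requires that the owner holds a current Standing Clearance from the Pindale Commission; but no current Standing Clearance is held, so (e) is unavailable.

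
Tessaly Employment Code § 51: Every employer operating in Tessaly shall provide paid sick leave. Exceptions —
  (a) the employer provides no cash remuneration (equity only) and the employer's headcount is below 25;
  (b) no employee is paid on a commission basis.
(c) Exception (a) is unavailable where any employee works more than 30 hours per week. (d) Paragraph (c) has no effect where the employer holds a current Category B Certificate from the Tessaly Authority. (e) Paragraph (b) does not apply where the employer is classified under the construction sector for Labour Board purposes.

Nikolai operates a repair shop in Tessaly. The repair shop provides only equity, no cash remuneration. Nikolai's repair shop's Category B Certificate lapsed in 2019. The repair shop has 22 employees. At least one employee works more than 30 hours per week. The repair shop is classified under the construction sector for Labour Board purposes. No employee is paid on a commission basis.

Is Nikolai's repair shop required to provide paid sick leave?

Yes — Nikolai's repair shop must provide paid sick leave.

Exception (a) is satisfied on its face — remuneration is equity-only; the employer's headcount is 22, below the 25 limit. However, paragraphs (c)–(d) must be considered: (c) operates against (a): at least one employee exceeds 30 hours/week. (d) is inapplicable (there is no Category B Certificate in force), so (c) stands. Exception (a) does not apply.
Exception (b): no employee is paid on commission — every condition holds. Turning to paragraph (e): (e) is engaged — the repair shop is classified under the construction sector. Exception (b) does not apply.
No exception displaces § 51.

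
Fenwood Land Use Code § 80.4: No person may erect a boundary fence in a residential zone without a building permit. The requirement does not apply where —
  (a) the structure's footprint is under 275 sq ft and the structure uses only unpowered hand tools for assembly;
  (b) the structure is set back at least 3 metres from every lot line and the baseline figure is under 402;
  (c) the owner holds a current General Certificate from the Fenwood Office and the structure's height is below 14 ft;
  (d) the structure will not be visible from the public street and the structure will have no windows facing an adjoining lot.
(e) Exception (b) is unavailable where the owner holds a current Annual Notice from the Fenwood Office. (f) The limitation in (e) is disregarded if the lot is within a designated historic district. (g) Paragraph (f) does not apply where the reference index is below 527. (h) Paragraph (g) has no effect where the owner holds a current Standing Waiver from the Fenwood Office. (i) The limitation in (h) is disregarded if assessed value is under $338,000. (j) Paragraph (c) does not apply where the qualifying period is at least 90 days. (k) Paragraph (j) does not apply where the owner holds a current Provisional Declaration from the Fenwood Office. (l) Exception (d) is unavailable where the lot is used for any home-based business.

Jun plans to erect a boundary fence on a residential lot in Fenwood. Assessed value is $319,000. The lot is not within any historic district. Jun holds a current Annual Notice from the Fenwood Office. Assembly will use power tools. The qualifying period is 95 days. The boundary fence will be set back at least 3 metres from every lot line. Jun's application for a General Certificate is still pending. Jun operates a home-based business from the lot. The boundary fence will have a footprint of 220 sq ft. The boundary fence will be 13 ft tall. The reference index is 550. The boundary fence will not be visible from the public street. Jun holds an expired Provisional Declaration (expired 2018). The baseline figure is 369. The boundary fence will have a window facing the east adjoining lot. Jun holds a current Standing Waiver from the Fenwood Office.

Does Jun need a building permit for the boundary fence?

Yes — Jun must obtain a building permit.

Exception (a) requires that the structure uses only unpowered hand tools for assembly; but assembly uses power tools, so (a) is unavailable.
Exception (b)'s conditions are all satisfied: the setback is at least 3 m on every side; the baseline figure is 369, under the 402 limit. But applying paragraphs (e)–(i): (e) applies — a current Annual Notice is held. (f) is inapplicable (the lot is not in a historic district), so (e) stands. (b) is therefore removed.
Exception (c) does not apply: no current General Certificate is held.
Exception (d) does not apply: a window faces an adjoining lot.
No exception is made out. Jun falls within the general rule.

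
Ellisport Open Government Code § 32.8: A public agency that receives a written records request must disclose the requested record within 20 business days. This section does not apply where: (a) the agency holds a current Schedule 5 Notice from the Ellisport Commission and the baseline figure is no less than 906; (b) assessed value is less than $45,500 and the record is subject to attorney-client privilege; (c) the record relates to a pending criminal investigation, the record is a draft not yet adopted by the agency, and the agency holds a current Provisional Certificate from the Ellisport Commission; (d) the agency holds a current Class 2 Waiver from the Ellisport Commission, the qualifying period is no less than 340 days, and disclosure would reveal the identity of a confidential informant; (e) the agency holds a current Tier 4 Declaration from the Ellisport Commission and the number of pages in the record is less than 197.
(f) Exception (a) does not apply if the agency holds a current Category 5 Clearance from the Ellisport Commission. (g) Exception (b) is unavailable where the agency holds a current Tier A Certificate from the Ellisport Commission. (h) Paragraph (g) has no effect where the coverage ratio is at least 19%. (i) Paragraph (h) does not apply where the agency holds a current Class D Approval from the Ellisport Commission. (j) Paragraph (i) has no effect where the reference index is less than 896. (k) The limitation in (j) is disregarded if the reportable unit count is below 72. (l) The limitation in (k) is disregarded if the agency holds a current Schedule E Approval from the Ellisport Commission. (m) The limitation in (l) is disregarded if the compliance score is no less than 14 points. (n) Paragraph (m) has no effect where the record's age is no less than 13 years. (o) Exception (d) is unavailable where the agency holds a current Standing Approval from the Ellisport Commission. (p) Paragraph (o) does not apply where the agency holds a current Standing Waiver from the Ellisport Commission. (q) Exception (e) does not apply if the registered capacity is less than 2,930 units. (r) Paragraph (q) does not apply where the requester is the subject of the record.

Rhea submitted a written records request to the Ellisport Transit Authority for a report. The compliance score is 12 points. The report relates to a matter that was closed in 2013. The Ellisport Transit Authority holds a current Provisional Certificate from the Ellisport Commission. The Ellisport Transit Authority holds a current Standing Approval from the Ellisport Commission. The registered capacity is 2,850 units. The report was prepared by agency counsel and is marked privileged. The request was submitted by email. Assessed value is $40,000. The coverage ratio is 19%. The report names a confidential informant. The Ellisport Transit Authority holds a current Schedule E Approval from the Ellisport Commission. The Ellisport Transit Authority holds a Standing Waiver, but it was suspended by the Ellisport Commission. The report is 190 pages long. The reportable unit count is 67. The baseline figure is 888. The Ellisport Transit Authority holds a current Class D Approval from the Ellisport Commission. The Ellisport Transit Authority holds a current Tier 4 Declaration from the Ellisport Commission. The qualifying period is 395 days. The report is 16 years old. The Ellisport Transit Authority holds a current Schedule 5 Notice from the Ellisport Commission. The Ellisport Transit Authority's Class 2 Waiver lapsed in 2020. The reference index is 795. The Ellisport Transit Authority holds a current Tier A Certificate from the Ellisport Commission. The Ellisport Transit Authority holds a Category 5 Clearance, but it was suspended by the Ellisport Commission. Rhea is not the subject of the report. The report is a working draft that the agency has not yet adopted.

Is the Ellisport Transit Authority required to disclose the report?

No — exception (b) applies; the Ellisport Transit Authority is not required to disclose the report.

Exception (a) fails — the baseline figure is 888, short of 906.
Exception (b)'s conditions are all satisfied: assessed value is $40,000, less than the $45,500 limit; the report is privileged. As to paragraphs (g)–(n): (g) operates (a current Tier A Certificate is held), but is itself disapplied by (h): (h) operates — the coverage ratio is 19%, meeting the 19% threshold. (i) is engaged (a current Class D Approval is held), but is displaced by (j): (j) applies — the reference index is 795, less than the 896 limit. (k) would limit (j) — the reportable unit count is 67, below the 72 limit — but (l) sets (k) aside: (l) operates — a current Schedule E Approval is held. (m) is not engaged (the compliance score is 12 points, short of 14 points), so (l) stands. (b) remains available.
Exception (c) fails — the report relates to a closed matter.
Exception (d) requires that the agency holds a current Class 2 Waiver from the Ellisport Commission; but the Class 2 Waiver is not current, so (d) is unavailable.
Exception (e)'s conditions are all satisfied: a current Tier 4 Declaration is held; the number of pages in the record is 190, less than the 197 limit. But: (q) applies — the registered capacity is 2,850 units, less than the 2,930 units limit. (r), which would lift (q), does not operate here — Rhea is not the subject of the report. So (e) is unavailable.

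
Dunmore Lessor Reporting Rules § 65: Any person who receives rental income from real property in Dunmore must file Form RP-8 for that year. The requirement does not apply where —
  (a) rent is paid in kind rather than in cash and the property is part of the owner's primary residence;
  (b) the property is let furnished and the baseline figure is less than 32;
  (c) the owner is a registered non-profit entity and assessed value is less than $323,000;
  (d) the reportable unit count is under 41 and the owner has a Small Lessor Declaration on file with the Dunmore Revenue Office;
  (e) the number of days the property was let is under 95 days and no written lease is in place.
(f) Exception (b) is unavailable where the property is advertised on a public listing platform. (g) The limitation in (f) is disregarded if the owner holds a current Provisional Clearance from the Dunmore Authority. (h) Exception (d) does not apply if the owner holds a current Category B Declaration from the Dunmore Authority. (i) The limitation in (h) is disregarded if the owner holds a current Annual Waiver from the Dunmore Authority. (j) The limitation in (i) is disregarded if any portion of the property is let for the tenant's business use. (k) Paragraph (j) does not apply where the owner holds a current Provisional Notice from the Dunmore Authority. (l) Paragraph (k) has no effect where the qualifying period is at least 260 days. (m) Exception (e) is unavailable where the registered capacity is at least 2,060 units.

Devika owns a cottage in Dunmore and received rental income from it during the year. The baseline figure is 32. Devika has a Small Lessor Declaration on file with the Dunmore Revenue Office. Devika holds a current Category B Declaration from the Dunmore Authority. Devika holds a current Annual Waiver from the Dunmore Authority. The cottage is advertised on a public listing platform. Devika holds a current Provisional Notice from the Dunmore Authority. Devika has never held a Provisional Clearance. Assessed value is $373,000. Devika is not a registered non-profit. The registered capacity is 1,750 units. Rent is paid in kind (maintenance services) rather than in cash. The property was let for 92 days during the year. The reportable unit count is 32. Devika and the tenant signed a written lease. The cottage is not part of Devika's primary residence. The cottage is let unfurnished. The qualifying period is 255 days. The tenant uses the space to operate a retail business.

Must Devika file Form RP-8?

Exception (a) requires that the property is part of the owner's primary residence; but the cottage is not part of the primary residence, so (a) is unavailable.
Exception (b) requires that the property is let furnished; but the property is let unfurnished, so (b) is unavailable.
Exception (c) does not apply: Devika is not a registered non-profit.
Exception (d): the reportable unit count is 32, under the 41 limit; a Small Lessor Declaration is on file — every condition holds. Considering the limiting provisions: (h) is engaged (a current Category B Declaration is held), but is displaced by (i): (i) operates against (h): a current Annual Waiver is held. (j) is triggered (the space is let for business use), but is itself disapplied by (k): (k) operates — a current Provisional Notice is held. (l), which would lift (k), is inapplicable — the qualifying period is 255 days, short of 260 days. (d) remains available.
Exception (e) does not apply: a written lease is in place.

No — exception (d) applies; Devika is not required to file Form RP-8.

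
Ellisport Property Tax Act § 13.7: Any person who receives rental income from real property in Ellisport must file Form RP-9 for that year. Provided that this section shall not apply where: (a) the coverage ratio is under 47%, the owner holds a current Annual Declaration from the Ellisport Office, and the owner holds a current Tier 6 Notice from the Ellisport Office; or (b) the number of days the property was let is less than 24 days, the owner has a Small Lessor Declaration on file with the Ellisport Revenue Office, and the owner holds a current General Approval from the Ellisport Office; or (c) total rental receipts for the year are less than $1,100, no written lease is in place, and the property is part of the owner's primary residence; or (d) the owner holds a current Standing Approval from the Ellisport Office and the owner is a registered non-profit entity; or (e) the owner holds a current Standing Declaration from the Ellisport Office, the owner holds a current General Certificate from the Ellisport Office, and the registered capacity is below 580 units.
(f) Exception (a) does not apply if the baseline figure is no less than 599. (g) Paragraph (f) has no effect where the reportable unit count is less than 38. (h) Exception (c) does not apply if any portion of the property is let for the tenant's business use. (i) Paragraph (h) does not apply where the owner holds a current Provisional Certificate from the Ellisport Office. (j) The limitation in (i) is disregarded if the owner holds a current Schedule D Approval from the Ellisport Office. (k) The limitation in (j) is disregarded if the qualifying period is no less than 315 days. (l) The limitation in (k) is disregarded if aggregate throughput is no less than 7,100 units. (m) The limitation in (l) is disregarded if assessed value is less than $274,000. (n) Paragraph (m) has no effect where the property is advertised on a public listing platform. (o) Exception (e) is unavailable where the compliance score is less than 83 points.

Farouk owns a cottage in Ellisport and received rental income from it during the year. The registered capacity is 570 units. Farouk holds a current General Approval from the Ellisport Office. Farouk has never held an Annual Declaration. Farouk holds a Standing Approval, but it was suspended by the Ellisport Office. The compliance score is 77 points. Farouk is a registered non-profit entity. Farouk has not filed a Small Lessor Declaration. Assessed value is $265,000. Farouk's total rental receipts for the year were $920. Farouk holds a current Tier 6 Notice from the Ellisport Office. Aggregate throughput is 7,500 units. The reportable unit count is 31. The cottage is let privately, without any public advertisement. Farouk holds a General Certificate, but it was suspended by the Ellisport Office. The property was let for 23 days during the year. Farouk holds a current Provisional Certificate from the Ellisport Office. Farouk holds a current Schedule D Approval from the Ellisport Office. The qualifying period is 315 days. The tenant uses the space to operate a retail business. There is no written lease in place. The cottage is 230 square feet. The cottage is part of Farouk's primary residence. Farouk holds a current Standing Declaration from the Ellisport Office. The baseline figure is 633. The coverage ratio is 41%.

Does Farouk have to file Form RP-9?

Exception (a) requires that the owner holds a current Annual Declaration from the Ellisport Office; but there is no Annual Declaration in force, so (a) is unavailable.
Exception (b) fails — no Small Lessor Declaration is on file.
Exception (c)'s conditions are all satisfied: total rental receipts for the year are $920, less than the $1,100 limit; there is no written lease; the cottage is part of the primary residence. Applying paragraphs (h)–(n): (h) would limit (c) — the space is let for business use — but (i) sets (h) aside: (i) is triggered — a current Provisional Certificate is held. (j) applies (a current Schedule D Approval is held), but is set aside by (k): (k) is triggered — the qualifying period is 315 days, meeting the 315 days threshold. (l) would limit (k) — aggregate throughput is 7,500 units, meeting the 7,100 units threshold — but (m) sets (l) aside: (m) applies — assessed value is $265,000, less than the $274,000 limit. (n) is inapplicable (the property is let privately without advertisement), so (m) stands. Exception (c) stands.
Exception (d) fails — the Standing Approval is not current.
Exception (e) requires that the owner holds a current General Certificate from the Ellisport Office; but the General Certificate is not current, so (e) is unavailable.

No — exception (c) applies; Farouk is not required to file Form RP-9.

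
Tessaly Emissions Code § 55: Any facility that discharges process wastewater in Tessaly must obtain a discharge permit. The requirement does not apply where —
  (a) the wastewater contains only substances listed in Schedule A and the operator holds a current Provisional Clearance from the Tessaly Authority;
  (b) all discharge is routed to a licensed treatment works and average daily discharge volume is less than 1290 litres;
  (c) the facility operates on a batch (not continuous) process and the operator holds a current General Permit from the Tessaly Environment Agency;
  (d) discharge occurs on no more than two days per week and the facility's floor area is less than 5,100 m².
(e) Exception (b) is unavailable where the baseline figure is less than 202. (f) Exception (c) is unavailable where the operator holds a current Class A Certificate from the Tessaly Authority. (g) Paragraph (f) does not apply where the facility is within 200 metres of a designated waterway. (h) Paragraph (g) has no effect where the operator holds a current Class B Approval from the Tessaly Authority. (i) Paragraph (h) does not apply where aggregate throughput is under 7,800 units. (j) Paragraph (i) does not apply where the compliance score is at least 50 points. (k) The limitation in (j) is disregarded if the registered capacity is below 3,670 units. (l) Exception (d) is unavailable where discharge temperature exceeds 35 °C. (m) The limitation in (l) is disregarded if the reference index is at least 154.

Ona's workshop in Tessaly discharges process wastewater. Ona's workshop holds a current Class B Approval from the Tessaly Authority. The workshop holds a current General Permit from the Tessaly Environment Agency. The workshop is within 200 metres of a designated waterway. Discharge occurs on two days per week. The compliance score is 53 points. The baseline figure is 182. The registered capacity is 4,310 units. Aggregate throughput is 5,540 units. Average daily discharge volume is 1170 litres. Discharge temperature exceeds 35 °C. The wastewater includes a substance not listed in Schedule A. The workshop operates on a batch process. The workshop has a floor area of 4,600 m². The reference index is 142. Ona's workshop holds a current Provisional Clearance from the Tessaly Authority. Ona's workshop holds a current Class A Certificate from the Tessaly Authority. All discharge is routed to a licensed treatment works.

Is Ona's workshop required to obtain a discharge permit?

Yes — Ona's workshop must obtain a discharge permit.

Exception (a) requires that the wastewater contains only substances listed in Schedule A; but the wastewater includes a non-Schedule-A substance, so (a) is unavailable.
Exception (b)'s conditions are all satisfied: discharge is routed to a licensed treatment works; average daily discharge volume is 1170 litres, less than the 1290 litres limit. But applying paragraph (e): (e) applies — the baseline figure is 182, less than the 202 limit. Exception (b) does not apply.
All of (c)'s requirements are met (the facility operates on a batch process; a current General Permit is held). But applying paragraphs (f)–(k): (f) operates — a current Class A Certificate is held. (g) operates (the workshop is within 200 m of a designated waterway), but is overridden by (h): (h) operates against (g): a current Class B Approval is held. (i) operates (aggregate throughput is 5,540 units, under the 7,800 units limit), but yields to (j): (j) operates against (i): the compliance score is 53 points, meeting the 50 points threshold. (k), which would lift (j), does not operate here — the registered capacity is 4,310 units, not below 3,670 units. Exception (c) does not apply.
All of (d)'s requirements are met (discharge occurs on no more than two days per week; the facility's floor area is 4,600 m², less than the 5,100 m² limit). Turning to paragraphs (l)–(m): (l) operates against (d): discharge temperature exceeds 35 °C. (m) is not triggered (the reference index is 142, short of 154), so (l) stands. (d) is therefore removed.
Every exception is unavailable, so the rule governs.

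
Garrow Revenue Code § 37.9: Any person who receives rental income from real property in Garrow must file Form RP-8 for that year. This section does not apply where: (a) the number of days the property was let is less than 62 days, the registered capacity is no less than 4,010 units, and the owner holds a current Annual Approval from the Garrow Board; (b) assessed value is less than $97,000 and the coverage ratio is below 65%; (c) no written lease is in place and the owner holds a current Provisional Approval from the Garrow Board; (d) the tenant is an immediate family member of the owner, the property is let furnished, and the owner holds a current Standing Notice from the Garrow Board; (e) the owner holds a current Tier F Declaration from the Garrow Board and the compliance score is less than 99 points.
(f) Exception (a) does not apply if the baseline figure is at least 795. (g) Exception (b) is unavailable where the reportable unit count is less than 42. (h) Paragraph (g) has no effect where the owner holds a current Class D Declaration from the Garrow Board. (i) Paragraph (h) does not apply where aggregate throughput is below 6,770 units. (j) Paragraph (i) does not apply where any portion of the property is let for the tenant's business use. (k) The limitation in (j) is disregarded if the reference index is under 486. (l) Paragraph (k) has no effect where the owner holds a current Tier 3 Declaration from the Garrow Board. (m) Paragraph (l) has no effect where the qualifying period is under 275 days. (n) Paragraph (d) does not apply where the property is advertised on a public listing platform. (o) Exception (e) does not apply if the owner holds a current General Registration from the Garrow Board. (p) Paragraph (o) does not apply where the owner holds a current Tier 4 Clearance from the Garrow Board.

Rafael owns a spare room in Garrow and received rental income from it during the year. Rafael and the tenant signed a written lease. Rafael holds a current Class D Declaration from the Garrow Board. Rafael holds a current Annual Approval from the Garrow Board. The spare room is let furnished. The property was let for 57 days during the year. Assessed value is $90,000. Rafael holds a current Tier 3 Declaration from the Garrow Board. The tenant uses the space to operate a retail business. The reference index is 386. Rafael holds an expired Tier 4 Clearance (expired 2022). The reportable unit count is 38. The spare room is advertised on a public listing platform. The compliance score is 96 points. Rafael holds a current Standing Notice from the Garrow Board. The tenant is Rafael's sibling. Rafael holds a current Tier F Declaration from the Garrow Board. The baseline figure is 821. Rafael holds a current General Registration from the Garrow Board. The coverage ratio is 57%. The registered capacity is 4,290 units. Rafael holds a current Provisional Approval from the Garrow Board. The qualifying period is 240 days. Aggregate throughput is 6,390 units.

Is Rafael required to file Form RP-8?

Yes — Rafael must file Form RP-8.

Exception (a): the number of days the property was let is 57 days, less than the 62 days limit; the registered capacity is 4,290 units, meeting the 4,010 units threshold; a current Annual Approval is held — every condition holds. However, paragraph (f) must be considered: (f) operates against (a): the baseline figure is 821, meeting the 795 threshold. (a) is therefore removed.
All of (b)'s requirements are met (assessed value is $90,000, less than the $97,000 limit; the coverage ratio is 57%, below the 65% limit). But applying paragraphs (g)–(m): (g) is engaged — the reportable unit count is 38, less than the 42 limit. (h) operates (a current Class D Declaration is held), but is itself disapplied by (i): (i) operates against (h): aggregate throughput is 6,390 units, below the 6,770 units limit. (j) would limit (i) — the space is let for business use — but (k) sets (j) aside: (k) operates against (j): the reference index is 386, under the 486 limit. (l) would limit (k) — a current Tier 3 Declaration is held — but (m) sets (l) aside: (m) operates against (l): the qualifying period is 240 days, under the 275 days limit. (b) is therefore removed.
Exception (c) fails — a written lease is in place.
All of (d)'s requirements are met (the tenant is an immediate family member; the property is let furnished; a current Standing Notice is held). But: (n) operates against (d): the property is publicly advertised. Exception (d) does not apply.
Exception (e) is satisfied on its face — a current Tier F Declaration is held; the compliance score is 96 points, less than the 99 points limit. However, paragraphs (o)–(p) must be considered: (o) operates — a current General Registration is held. (p) is inapplicable (no current Tier 4 Clearance is held), so (o) stands. Exception (e) does not apply.
None of the exceptions is available; § 37.9 applies in full.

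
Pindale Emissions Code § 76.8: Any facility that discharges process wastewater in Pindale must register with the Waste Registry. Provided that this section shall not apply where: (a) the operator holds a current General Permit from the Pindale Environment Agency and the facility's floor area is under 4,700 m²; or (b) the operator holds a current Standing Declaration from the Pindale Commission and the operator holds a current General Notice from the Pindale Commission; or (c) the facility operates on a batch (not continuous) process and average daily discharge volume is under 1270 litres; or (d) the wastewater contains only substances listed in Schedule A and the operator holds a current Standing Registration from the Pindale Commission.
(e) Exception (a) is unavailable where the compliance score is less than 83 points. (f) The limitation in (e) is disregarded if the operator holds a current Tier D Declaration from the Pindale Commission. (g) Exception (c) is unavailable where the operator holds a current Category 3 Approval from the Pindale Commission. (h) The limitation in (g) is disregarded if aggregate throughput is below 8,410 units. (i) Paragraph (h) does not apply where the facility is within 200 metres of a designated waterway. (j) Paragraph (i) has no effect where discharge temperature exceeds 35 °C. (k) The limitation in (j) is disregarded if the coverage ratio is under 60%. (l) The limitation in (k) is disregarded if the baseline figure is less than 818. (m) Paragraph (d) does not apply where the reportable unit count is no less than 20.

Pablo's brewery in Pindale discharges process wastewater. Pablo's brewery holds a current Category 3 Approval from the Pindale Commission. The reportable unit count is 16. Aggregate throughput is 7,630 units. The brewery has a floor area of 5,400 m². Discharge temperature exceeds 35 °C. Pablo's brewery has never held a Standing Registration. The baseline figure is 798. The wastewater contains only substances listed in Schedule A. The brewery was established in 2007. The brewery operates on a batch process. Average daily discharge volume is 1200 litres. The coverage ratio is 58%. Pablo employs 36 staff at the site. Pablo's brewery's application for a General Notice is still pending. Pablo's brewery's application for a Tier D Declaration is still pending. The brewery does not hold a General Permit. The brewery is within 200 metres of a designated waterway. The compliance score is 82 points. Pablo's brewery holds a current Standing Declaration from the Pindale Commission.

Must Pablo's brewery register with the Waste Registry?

Exception (a) does not apply: no General Permit is held.
Exception (b) requires that the operator holds a current General Notice from the Pindale Commission; but there is no General Notice in force, so (b) is unavailable.
All of (c)'s requirements are met (the facility operates on a batch process; average daily discharge volume is 1200 litres, under the 1270 litres limit). As to paragraphs (g)–(l): (g) operates (a current Category 3 Approval is held), but is itself disapplied by (h): (h) operates against (g): aggregate throughput is 7,630 units, below the 8,410 units limit. (i) is engaged (the brewery is within 200 m of a designated waterway), but is overridden by (j): (j) operates against (i): discharge temperature exceeds 35 °C. (k) would limit (j) — the coverage ratio is 58%, under the 60% limit — but (l) sets (k) aside: (l) applies — the baseline figure is 798, less than the 818 limit. Exception (c) stands.
Exception (d) requires that the operator holds a current Standing Registration from the Pindale Commission; but there is no Standing Registration in force, so (d) is unavailable.

No — exception (c) applies; Pablo's brewery is not required to register with the Waste Registry.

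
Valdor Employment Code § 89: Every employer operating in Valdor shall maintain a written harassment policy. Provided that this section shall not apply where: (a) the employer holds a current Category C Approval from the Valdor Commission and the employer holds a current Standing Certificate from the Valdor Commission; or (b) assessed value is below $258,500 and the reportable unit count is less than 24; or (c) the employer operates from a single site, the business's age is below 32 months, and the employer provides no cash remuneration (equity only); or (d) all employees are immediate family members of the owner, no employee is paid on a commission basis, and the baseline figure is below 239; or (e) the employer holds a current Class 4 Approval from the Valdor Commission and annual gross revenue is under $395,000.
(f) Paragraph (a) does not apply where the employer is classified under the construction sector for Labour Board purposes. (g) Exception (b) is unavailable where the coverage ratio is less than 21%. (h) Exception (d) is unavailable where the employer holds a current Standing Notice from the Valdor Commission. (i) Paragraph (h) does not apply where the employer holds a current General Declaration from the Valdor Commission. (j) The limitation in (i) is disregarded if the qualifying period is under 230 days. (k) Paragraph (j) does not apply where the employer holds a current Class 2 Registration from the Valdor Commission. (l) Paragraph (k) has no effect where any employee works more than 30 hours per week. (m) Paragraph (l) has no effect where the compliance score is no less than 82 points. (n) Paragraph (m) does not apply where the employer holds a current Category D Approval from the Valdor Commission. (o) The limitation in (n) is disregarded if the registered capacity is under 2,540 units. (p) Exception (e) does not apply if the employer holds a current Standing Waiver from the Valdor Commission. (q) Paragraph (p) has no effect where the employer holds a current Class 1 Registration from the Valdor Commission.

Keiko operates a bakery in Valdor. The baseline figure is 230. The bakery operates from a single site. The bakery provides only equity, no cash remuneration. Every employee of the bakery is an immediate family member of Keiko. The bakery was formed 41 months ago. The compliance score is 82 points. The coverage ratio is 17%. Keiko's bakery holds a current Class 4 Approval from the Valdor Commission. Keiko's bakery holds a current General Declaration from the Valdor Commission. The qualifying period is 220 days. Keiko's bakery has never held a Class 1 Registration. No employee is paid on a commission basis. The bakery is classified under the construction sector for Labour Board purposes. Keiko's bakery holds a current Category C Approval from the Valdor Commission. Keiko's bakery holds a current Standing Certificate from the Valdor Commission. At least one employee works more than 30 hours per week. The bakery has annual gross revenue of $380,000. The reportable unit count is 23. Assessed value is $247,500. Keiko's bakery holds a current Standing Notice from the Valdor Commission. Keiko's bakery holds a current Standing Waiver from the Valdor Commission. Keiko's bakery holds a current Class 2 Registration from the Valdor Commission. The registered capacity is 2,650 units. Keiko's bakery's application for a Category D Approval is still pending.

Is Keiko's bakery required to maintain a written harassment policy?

No — exception (d) applies; Keiko's bakery is not required to maintain a written harassment policy.

All of (a)'s requirements are met (a current Category C Approval is held; a current Standing Certificate is held). However, paragraph (f) must be considered: (f) operates against (a): the bakery is classified under the construction sector. So (a) is unavailable.
Exception (b) is satisfied on its face — assessed value is $247,500, below the $258,500 limit; the reportable unit count is 23, less than the 24 limit. However, paragraph (g) must be considered: (g) operates against (b): the coverage ratio is 17%, less than the 21% limit. (b) is therefore removed.
Exception (c) fails — the business's age is 41 months, not below 32 months.
Exception (d)'s conditions are all satisfied: every employee is an immediate family member; no employee is paid on commission; the baseline figure is 230, below the 239 limit. As to paragraphs (h)–(o): (h) would limit (d) — a current Standing Notice is held — but (i) sets (h) aside: (i) operates — a current General Declaration is held. (j) would limit (i) — the qualifying period is 220 days, under the 230 days limit — but (k) sets (j) aside: (k) operates against (j): a current Class 2 Registration is held. (l) would limit (k) — at least one employee exceeds 30 hours/week — but (m) sets (l) aside: (m) operates against (l): the compliance score is 82 points, meeting the 82 points threshold. (n) is not triggered (there is no Category D Approval in force), so (m) stands. So (d) applies.
Exception (e)'s conditions are all satisfied: a current Class 4 Approval is held; annual gross revenue is $380,000, under the $395,000 limit. However, paragraphs (p)–(q) must be considered: (p) applies — a current Standing Waiver is held. (q), which would lift (p), is inapplicable — no current Class 1 Registration is held. Exception (e) does not apply.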